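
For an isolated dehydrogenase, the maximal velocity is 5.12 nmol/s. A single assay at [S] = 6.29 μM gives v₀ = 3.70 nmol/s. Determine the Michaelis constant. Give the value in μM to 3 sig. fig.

2.41 μM

v/Vmax = 3.70/5.12 = 0.7227 = [S]/(Km+[S]).
So Km + [S] = [S]/0.7227 = 8.704 μM, giving Km = 8.704 − 6.29 = 2.41 μM.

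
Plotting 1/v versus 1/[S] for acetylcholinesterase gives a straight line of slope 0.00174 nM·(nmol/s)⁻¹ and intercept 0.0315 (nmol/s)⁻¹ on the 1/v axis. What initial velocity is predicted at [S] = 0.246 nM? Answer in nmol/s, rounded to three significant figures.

25.9 nmol/s

The y-intercept is 1/Vmax, so Vmax = 1/0.0315 = 31.7 nmol/s.
The slope is Km/Vmax, so Km = 0.00174 × 31.7 = 0.0552 nM.
Then v = 31.7 × 0.246/(0.0552 + 0.246) = 25.9 nmol/s.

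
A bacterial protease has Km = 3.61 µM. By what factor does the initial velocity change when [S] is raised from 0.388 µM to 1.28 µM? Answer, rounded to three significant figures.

2.70

Since Vmax cancels, v₂/v₁ = [S]₂(Km+[S]₁) / [S]₁(Km+[S]₂).
= 1.28×(3.61+0.388) / (0.388×(3.61+1.28)) = 5.117/1.897 = 2.70.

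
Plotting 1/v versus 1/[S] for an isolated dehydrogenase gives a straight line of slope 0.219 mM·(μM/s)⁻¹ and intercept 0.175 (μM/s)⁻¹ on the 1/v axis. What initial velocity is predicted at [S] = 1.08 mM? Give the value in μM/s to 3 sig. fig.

The y-intercept is 1/Vmax, so Vmax = 1/0.175 = 5.71 μM/s.
The slope is Km/Vmax, so Km = 0.219 × 5.71 = 1.25 mM.
Then v = 5.71 × 1.08/(1.25 + 1.08) = 2.65 μM/s.

2.65 μM/s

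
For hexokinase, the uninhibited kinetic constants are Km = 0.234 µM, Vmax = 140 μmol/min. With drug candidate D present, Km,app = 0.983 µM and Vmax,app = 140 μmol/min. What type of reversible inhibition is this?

Km increases (0.234 → 0.983 µM) while Vmax is unchanged — the hallmark of competitive inhibition.

competitive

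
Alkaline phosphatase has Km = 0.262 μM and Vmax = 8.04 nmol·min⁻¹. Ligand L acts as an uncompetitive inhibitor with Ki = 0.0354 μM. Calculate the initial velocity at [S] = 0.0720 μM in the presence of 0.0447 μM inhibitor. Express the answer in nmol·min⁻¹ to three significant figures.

1.36 nmol·min⁻¹

With α = 1 + [I]/Ki = 1 + 0.0447/0.0354 = 2.263, the uncompetitive rate law is v = (Vmax/α)·[S] / (Km/α + [S]).
v = (8.04/2.263)×0.0720 / (0.262/2.263 + 0.0720) = 0.2558/0.1878 = 1.36 nmol·min⁻¹.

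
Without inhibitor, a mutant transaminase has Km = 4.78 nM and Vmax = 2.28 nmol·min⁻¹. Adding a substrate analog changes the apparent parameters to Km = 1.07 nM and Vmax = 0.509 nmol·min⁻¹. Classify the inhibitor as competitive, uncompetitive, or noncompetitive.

Both Km and Vmax decrease by the same factor (~4.48-fold) — characteristic of uncompetitive inhibition.

uncompetitive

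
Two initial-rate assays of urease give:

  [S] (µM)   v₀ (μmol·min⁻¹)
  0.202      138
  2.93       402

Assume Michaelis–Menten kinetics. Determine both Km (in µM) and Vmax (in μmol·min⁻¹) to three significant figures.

From v = Vmax[S]/(Km+[S]), each point gives Vmax = v(Km+[S])/[S].
Equating: 138(Km+0.202)/0.202 = 402(Km+2.93)/2.93.
683.2·Km + 138 = 137.2·Km + 402, so (683.2 − 137.2)·Km = 402 − 138.
Km = 264.0/546.0 = 0.484 µM; then Vmax = 138(0.484+0.202)/0.202 = 468 μmol·min⁻¹.

Km = 0.484 µM; Vmax = 468 μmol·min⁻¹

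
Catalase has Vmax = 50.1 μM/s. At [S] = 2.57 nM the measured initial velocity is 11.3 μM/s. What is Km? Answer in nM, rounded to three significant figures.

8.82 nM

v/Vmax = 11.3/50.1 = 0.2255 = [S]/(Km+[S]).
So Km + [S] = [S]/0.2255 = 11.39 nM, giving Km = 11.39 − 2.57 = 8.82 nM.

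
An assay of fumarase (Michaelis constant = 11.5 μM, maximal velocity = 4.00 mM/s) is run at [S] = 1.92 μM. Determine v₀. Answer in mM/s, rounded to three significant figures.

[S]/(Km+[S]) = 1.92/13.42 = 0.1431, the fractional saturation.
v = 0.1431 × Vmax = 0.1431 × 4.00 = 0.572 mM/s.

0.572 mM/s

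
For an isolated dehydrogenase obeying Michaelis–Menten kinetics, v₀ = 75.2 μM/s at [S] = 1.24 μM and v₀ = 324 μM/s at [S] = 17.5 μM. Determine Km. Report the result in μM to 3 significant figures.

5.91 μM

In reciprocal form, 1/v = (Km/Vmax)·(1/[S]) + 1/Vmax. The two points give (1/[S], 1/v) = (0.8065, 0.01330) and (0.05714, 0.003086).
Slope = (0.01330 − 0.003086)/(0.8065 − 0.05714) = 0.01363; intercept = 0.01330 − 0.01363×0.8065 = 0.002308.
Vmax = 1/intercept = 433 μM/s; Km = slope × Vmax = 0.01363 × 433 = 5.91 μM.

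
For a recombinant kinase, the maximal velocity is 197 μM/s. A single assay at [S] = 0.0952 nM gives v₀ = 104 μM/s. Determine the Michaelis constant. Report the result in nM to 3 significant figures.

0.0851 nM

v/Vmax = 104/197 = 0.5279 = [S]/(Km+[S]).
So Km + [S] = [S]/0.5279 = 0.1803 nM, giving Km = 0.1803 − 0.0952 = 0.0851 nM.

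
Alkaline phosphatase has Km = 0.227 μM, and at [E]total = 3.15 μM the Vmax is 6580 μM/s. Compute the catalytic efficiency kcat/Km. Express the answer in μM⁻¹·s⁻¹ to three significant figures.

kcat = Vmax/[E]total = 6580/3.15 = 2090 s⁻¹.
kcat/Km = 2090/0.227 = 9200 μM⁻¹·s⁻¹.

9200 μM⁻¹·s⁻¹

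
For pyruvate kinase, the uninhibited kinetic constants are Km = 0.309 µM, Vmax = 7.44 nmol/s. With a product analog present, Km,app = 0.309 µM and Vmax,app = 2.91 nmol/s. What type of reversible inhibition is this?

noncompetitive

Vmax decreases (7.44 → 2.91 nmol/s) while Km is unchanged — pure noncompetitive inhibition.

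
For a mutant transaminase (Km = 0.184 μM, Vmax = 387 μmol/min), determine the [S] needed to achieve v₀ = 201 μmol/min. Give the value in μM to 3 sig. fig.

0.199 μM

The required fractional saturation is v/Vmax = 201/387 = 0.5194.
Then [S]/(Km+[S]) = 0.5194 ⇒ [S] = 0.184 × 0.5194/(1 − 0.5194) = 0.199 μM.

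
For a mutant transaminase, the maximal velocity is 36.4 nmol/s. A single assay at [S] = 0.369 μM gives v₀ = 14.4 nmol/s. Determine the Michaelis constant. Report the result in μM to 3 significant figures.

0.564 μM

From v = Vmax[S]/(Km+[S]), Km = [S](Vmax − v)/v.
Km = 0.369 × (36.4 − 14.4) / 14.4 = 8.118/14.4 = 0.564 μM.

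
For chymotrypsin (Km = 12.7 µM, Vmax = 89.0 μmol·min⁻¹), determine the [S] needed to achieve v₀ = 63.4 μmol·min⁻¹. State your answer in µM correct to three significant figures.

31.5 µM

Rearranging v = Vmax[S]/(Km+[S]) gives [S] = Km·v/(Vmax − v).
[S] = 12.7 × 63.4 / (89.0 − 63.4) = 805.2/25.60 = 31.5 µM.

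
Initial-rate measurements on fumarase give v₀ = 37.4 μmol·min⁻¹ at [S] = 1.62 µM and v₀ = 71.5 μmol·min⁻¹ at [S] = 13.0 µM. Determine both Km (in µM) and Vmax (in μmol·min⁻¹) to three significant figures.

In reciprocal form, 1/v = (Km/Vmax)·(1/[S]) + 1/Vmax. The two points give (1/[S], 1/v) = (0.6173, 0.02674) and (0.07692, 0.01399).
Slope = (0.02674 − 0.01399)/(0.6173 − 0.07692) = 0.02360; intercept = 0.02674 − 0.02360×0.6173 = 0.01217.
Vmax = 1/intercept = 82.2 μmol·min⁻¹; Km = slope × Vmax = 0.02360 × 82.2 = 1.94 µM.

Km = 1.94 µM; Vmax = 82.2 μmol·min⁻¹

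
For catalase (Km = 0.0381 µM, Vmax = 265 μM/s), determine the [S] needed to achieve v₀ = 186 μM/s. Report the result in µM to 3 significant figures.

0.0897 µM

The required fractional saturation is v/Vmax = 186/265 = 0.7019.
Then [S]/(Km+[S]) = 0.7019 ⇒ [S] = 0.0381 × 0.7019/(1 − 0.7019) = 0.0897 µM.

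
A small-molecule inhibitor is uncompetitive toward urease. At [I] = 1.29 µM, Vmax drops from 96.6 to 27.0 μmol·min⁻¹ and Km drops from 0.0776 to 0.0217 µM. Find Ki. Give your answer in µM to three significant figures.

Uncompetitive: Vmax,app = Vmax/α (and Km,app = Km/α) with α = 1 + [I]/Ki.
α = Vmax/Vmax,app = 96.6/27.0 = 3.578.
Since α = 1 + [I]/Ki, [I]/Ki = 3.578 − 1 = 2.578 and Ki = 1.29/2.578 = 0.500 µM.

0.500 µM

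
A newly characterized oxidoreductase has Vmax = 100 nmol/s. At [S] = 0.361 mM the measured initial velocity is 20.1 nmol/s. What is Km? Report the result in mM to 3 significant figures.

From v = Vmax[S]/(Km+[S]), Km = [S](Vmax − v)/v.
Km = 0.361 × (100 − 20.1) / 20.1 = 28.84/20.1 = 1.44 mM.

1.44 mM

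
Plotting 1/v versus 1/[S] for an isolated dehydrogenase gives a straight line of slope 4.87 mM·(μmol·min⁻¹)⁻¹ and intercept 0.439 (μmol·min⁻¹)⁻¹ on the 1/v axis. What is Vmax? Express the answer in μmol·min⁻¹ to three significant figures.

2.28 μmol·min⁻¹

The y-intercept of a Lineweaver–Burk plot equals 1/Vmax, so Vmax = 1/0.439 = 2.28 μmol·min⁻¹.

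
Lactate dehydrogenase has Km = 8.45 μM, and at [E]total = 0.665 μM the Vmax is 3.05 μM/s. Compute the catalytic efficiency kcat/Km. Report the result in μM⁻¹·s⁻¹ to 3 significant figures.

kcat = Vmax/[E]total = 3.05/0.665 = 4.59 s⁻¹.
kcat/Km = 4.59/8.45 = 0.543 μM⁻¹·s⁻¹.

0.543 μM⁻¹·s⁻¹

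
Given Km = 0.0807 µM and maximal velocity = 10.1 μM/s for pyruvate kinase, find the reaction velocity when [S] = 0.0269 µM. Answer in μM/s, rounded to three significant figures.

[S]/(Km+[S]) = 0.0269/0.1076 = 0.2500, the fractional saturation.
v = 0.2500 × Vmax = 0.2500 × 10.1 = 2.52 μM/s.

2.52 μM/s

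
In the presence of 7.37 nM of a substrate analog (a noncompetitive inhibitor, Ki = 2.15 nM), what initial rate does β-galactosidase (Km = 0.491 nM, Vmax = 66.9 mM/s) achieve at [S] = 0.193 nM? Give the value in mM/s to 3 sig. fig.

4.26 mM/s

With α = 1 + [I]/Ki = 1 + 7.37/2.15 = 4.428, the noncompetitive rate law is v = (Vmax/α)·[S] / (Km + [S]).
v = (66.9/4.428)×0.193 / (0.491 + 0.193) = 2.916/0.6840 = 4.26 mM/s.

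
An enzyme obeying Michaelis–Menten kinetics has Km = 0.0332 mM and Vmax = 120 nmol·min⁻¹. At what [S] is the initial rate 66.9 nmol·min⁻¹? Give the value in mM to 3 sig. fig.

Rearranging v = Vmax[S]/(Km+[S]) gives [S] = Km·v/(Vmax − v).
[S] = 0.0332 × 66.9 / (120 − 66.9) = 2.221/53.10 = 0.0418 mM.

0.0418 mM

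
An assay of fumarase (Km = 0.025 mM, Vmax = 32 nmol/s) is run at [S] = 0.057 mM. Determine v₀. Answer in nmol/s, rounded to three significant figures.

22.2 nmol/s

v = Vmax·[S]/(Km + [S]) = 32 × 0.057 / (0.025 + 0.057)
  = 1.824 / 0.08200 = 22.2 nmol/s.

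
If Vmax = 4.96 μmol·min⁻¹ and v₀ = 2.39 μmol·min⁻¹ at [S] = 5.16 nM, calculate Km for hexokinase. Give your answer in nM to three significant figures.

5.55 nM

From v = Vmax[S]/(Km+[S]), Km = [S](Vmax − v)/v.
Km = 5.16 × (4.96 − 2.39) / 2.39 = 13.26/2.39 = 5.55 nM.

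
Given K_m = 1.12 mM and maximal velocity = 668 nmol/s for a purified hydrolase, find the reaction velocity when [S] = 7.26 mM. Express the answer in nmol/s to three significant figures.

[S]/(Km+[S]) = 7.26/8.380 = 0.8663, the fractional saturation.
v = 0.8663 × Vmax = 0.8663 × 668 = 579 nmol/s.

579 nmol/s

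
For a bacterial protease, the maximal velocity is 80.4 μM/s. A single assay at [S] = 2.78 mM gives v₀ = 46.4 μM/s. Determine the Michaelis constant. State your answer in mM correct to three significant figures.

2.04 mM

From v = Vmax[S]/(Km+[S]), Km = [S](Vmax − v)/v.
Km = 2.78 × (80.4 − 46.4) / 46.4 = 94.52/46.4 = 2.04 mM.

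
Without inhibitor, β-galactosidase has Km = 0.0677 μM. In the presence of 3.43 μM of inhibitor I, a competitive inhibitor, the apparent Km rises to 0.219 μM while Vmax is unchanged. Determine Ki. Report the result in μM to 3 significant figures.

1.53 μM

Competitive: Km,app = α·Km with α = 1 + [I]/Ki.
α = Km,app/Km = 0.219/0.0677 = 3.235.
Since α = 1 + [I]/Ki, [I]/Ki = 3.235 − 1 = 2.235 and Ki = 3.43/2.235 = 1.53 μM.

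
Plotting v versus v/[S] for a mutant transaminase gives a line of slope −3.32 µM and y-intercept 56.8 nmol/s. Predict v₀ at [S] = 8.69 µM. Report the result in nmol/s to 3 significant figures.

In the Eadie–Hofstee form v = Vmax − Km·(v/[S]), the slope is −Km and the intercept is Vmax, so Km = 3.32 µM and Vmax = 56.8 nmol/s.
v = 56.8 × 8.69/(3.32 + 8.69) = 41.1 nmol/s.

41.1 nmol/s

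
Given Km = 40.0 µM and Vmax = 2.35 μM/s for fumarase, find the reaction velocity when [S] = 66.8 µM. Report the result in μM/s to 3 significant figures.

v = Vmax·[S]/(Km + [S]) = 2.35 × 66.8 / (40.0 + 66.8)
  = 157.0 / 106.8 = 1.47 μM/s.

1.47 μM/s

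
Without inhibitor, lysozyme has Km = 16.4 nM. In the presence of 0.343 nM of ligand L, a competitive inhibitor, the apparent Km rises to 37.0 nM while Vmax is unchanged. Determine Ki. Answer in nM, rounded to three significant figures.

Competitive: Km,app = α·Km with α = 1 + [I]/Ki.
α = Km,app/Km = 37.0/16.4 = 2.256.
Since α = 1 + [I]/Ki, [I]/Ki = 2.256 − 1 = 1.256 and Ki = 0.343/1.256 = 0.273 nM.

0.273 nM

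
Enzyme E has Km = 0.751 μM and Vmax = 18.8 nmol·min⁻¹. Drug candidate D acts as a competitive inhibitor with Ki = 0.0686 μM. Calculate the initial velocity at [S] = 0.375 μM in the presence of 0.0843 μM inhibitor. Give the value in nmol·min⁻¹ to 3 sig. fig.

3.44 nmol·min⁻¹

α = 1 + [I]/Ki = 1 + 0.0843/0.0686 = 2.229.
For a competitive inhibitor, Vmax is unchanged and the apparent Km becomes α·Km: Km,app = 1.67 μM, Vmax,app = 18.8 nmol·min⁻¹.
v = Vmax,app·[S]/(Km,app + [S]) = 18.8 × 0.375/(1.67 + 0.375) = 3.44 nmol·min⁻¹.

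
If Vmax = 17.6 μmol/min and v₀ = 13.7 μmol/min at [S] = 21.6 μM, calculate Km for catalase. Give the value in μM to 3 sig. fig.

6.15 μM

v/Vmax = 13.7/17.6 = 0.7784 = [S]/(Km+[S]).
So Km + [S] = [S]/0.7784 = 27.75 μM, giving Km = 27.75 − 21.6 = 6.15 μM.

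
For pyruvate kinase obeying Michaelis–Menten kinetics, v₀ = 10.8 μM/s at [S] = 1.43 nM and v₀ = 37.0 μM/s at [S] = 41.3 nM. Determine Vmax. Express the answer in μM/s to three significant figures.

40.5 μM/s

In reciprocal form, 1/v = (Km/Vmax)·(1/[S]) + 1/Vmax. The two points give (1/[S], 1/v) = (0.6993, 0.09259) and (0.02421, 0.02703).
Slope = (0.09259 − 0.02703)/(0.6993 − 0.02421) = 0.09712; intercept = 0.09259 − 0.09712×0.6993 = 0.02468.
Vmax = 1/intercept = 40.5 μM/s; Km = slope × Vmax = 0.09712 × 40.5 = 3.94 nM.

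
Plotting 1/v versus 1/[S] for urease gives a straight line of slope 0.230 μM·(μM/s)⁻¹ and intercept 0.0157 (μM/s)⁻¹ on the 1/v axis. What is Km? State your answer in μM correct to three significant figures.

y-intercept = 1/Vmax ⇒ Vmax = 63.7 μM/s; slope = Km/Vmax ⇒ Km = slope × Vmax.
Km = 0.230 × 63.7 = 14.6 μM.

14.6 μM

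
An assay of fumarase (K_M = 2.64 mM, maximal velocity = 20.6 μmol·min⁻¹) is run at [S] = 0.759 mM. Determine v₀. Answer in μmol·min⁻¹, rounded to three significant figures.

4.60 μmol·min⁻¹

[S]/(Km+[S]) = 0.759/3.399 = 0.2233, the fractional saturation.
v = 0.2233 × Vmax = 0.2233 × 20.6 = 4.60 μmol·min⁻¹.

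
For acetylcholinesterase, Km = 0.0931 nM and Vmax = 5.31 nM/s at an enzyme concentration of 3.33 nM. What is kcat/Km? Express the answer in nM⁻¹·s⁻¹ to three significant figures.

kcat = Vmax/[E]total = 5.31/3.33 = 1.59 s⁻¹.
kcat/Km = 1.59/0.0931 = 17.1 nM⁻¹·s⁻¹.

17.1 nM⁻¹·s⁻¹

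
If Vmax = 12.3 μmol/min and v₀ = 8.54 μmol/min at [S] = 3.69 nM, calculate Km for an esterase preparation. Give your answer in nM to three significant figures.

1.62 nM

v/Vmax = 8.54/12.3 = 0.6943 = [S]/(Km+[S]).
So Km + [S] = [S]/0.6943 = 5.315 nM, giving Km = 5.315 − 3.69 = 1.62 nM.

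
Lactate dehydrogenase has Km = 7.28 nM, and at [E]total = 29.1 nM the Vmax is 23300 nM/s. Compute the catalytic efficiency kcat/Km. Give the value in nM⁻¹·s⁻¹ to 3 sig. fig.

kcat = Vmax/[E]total = 23300/29.1 = 801 s⁻¹.
kcat/Km = 801/7.28 = 110 nM⁻¹·s⁻¹.

110 nM⁻¹·s⁻¹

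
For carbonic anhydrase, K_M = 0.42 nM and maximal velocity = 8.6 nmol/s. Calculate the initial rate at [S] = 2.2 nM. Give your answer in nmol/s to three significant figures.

v = Vmax·[S]/(Km + [S]) = 8.6 × 2.2 / (0.42 + 2.2)
  = 18.92 / 2.620 = 7.22 nmol/s.

7.22 nmol/s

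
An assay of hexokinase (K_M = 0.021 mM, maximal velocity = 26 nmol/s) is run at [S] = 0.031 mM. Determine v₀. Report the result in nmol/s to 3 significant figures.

15.5 nmol/s

v = Vmax·[S]/(Km + [S]) = 26 × 0.031 / (0.021 + 0.031)
  = 0.8060 / 0.05200 = 15.5 nmol/s.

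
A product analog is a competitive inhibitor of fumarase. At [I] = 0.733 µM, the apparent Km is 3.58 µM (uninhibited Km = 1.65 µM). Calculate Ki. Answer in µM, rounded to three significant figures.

0.627 µM

Competitive: Km,app = α·Km with α = 1 + [I]/Ki.
α = Km,app/Km = 3.58/1.65 = 2.170.
Ki = [I]/(α − 1) = 0.733/1.170 = 0.627 µM.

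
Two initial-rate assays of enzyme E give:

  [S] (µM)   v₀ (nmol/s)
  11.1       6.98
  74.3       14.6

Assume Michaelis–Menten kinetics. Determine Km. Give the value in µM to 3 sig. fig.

17.6 µM

From v = Vmax[S]/(Km+[S]), each point gives Vmax = v(Km+[S])/[S].
Equating: 6.98(Km+11.1)/11.1 = 14.6(Km+74.3)/74.3.
0.6288·Km + 6.98 = 0.1965·Km + 14.6, so (0.6288 − 0.1965)·Km = 14.6 − 6.98.
Km = 7.620/0.4323 = 17.6 µM; then Vmax = 6.98(17.6+11.1)/11.1 = 18.1 nmol/s.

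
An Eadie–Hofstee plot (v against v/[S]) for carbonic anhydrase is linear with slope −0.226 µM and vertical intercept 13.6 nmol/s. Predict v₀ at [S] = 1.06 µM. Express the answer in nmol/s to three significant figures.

In the Eadie–Hofstee form v = Vmax − Km·(v/[S]), the slope is −Km and the intercept is Vmax, so Km = 0.226 µM and Vmax = 13.6 nmol/s.
v = 13.6 × 1.06/(0.226 + 1.06) = 11.2 nmol/s.

11.2 nmol/s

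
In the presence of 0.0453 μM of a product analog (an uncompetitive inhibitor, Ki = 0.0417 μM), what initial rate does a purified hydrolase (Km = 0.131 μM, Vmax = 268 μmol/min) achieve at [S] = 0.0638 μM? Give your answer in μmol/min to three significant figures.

With α = 1 + [I]/Ki = 1 + 0.0453/0.0417 = 2.086, the uncompetitive rate law is v = (Vmax/α)·[S] / (Km/α + [S]).
v = (268/2.086)×0.0638 / (0.131/2.086 + 0.0638) = 8.195/0.1266 = 64.7 μmol/min.

64.7 μmol/min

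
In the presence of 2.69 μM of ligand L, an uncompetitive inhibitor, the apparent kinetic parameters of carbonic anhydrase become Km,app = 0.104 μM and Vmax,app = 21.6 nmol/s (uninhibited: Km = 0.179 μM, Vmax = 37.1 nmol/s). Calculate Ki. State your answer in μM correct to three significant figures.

3.75 μM

Uncompetitive: Vmax,app = Vmax/α (and Km,app = Km/α) with α = 1 + [I]/Ki.
α = Vmax/Vmax,app = 37.1/21.6 = 1.718.
Since α = 1 + [I]/Ki, [I]/Ki = 1.718 − 1 = 0.7176 and Ki = 2.69/0.7176 = 3.75 μM.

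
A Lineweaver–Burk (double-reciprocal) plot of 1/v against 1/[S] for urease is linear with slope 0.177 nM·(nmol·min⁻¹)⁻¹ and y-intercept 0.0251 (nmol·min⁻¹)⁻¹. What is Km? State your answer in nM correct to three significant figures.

y-intercept = 1/Vmax ⇒ Vmax = 39.8 nmol·min⁻¹; slope = Km/Vmax ⇒ Km = slope × Vmax.
Km = 0.177 × 39.8 = 7.05 nM.

7.05 nM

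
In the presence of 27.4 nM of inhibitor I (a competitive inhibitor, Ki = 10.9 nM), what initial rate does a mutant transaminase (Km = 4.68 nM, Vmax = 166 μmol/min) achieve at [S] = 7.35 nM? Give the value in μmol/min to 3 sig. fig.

51.3 μmol/min

With α = 1 + [I]/Ki = 1 + 27.4/10.9 = 3.514, the competitive rate law is v = Vmax[S] / (αKm + [S]).
v = 166×7.35 / (3.514×4.68 + 7.35) = 1220/23.79 = 51.3 μmol/min.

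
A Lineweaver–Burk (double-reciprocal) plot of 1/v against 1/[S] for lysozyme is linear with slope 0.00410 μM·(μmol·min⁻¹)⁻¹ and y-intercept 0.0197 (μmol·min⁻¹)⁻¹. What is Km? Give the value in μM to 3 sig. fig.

0.208 μM

y-intercept = 1/Vmax ⇒ Vmax = 50.8 μmol·min⁻¹; slope = Km/Vmax ⇒ Km = slope × Vmax.
Km = 0.00410 × 50.8 = 0.208 μM.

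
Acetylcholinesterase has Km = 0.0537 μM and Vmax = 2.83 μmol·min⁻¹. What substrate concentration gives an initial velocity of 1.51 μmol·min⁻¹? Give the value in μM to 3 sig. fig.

0.0614 μM

Rearranging v = Vmax[S]/(Km+[S]) gives [S] = Km·v/(Vmax − v).
[S] = 0.0537 × 1.51 / (2.83 − 1.51) = 0.08109/1.320 = 0.0614 μM.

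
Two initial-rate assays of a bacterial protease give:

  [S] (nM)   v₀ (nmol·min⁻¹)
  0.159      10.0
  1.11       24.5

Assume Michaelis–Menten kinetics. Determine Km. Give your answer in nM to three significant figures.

In reciprocal form, 1/v = (Km/Vmax)·(1/[S]) + 1/Vmax. The two points give (1/[S], 1/v) = (6.289, 0.1000) and (0.9009, 0.04082).
Slope = (0.1000 − 0.04082)/(6.289 − 0.9009) = 0.01098; intercept = 0.1000 − 0.01098×6.289 = 0.03092.
Vmax = 1/intercept = 32.3 nmol·min⁻¹; Km = slope × Vmax = 0.01098 × 32.3 = 0.355 nM.

0.355 nM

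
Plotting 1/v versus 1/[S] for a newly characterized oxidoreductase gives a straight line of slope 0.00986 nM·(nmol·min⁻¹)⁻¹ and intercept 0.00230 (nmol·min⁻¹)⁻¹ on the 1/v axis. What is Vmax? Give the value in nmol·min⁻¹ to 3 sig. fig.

435 nmol·min⁻¹

The y-intercept of a Lineweaver–Burk plot equals 1/Vmax, so Vmax = 1/0.00230 = 435 nmol·min⁻¹.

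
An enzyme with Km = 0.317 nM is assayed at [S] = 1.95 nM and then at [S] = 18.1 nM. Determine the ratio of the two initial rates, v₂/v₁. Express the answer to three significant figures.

The fractional saturations are [S]/(Km+[S]) = 1.95/2.267 = 0.8602 and 18.1/18.42 = 0.9828.
v₂/v₁ is just their ratio: 0.9828/0.8602 = 1.14.

1.14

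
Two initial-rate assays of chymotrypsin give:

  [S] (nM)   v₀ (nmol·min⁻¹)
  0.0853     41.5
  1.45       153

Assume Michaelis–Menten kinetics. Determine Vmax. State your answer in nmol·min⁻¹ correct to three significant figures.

184 nmol·min⁻¹

In reciprocal form, 1/v = (Km/Vmax)·(1/[S]) + 1/Vmax. The two points give (1/[S], 1/v) = (11.72, 0.02410) and (0.6897, 0.006536).
Slope = (0.02410 − 0.006536)/(11.72 − 0.6897) = 0.001592; intercept = 0.02410 − 0.001592×11.72 = 0.005438.
Vmax = 1/intercept = 184 nmol·min⁻¹; Km = slope × Vmax = 0.001592 × 184 = 0.293 nM.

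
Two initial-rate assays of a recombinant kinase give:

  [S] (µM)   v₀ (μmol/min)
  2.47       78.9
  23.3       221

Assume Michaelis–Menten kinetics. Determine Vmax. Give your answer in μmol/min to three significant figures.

In reciprocal form, 1/v = (Km/Vmax)·(1/[S]) + 1/Vmax. The two points give (1/[S], 1/v) = (0.4049, 0.01267) and (0.04292, 0.004525).
Slope = (0.01267 − 0.004525)/(0.4049 − 0.04292) = 0.02252; intercept = 0.01267 − 0.02252×0.4049 = 0.003559.
Vmax = 1/intercept = 281 μmol/min; Km = slope × Vmax = 0.02252 × 281 = 6.33 µM.

281 μmol/min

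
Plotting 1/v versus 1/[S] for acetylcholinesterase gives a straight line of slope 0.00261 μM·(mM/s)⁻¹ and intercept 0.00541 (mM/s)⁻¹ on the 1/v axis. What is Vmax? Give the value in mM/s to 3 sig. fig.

The y-intercept of a Lineweaver–Burk plot equals 1/Vmax, so Vmax = 1/0.00541 = 185 mM/s.

185 mM/s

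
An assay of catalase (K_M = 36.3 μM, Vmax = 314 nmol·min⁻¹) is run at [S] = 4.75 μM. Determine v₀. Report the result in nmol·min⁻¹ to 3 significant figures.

36.3 nmol·min⁻¹

v = Vmax·[S]/(Km + [S]) = 314 × 4.75 / (36.3 + 4.75)
  = 1492 / 41.05 = 36.3 nmol·min⁻¹.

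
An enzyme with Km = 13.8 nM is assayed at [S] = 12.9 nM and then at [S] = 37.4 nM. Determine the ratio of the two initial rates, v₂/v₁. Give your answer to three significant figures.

1.51

Since Vmax cancels, v₂/v₁ = [S]₂(Km+[S]₁) / [S]₁(Km+[S]₂).
= 37.4×(13.8+12.9) / (12.9×(13.8+37.4)) = 998.6/660.5 = 1.51.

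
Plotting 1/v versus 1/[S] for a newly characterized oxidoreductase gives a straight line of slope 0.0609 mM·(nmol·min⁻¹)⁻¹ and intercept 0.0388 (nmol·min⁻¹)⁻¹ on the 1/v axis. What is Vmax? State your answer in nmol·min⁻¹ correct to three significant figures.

25.8 nmol·min⁻¹

The y-intercept of a Lineweaver–Burk plot equals 1/Vmax, so Vmax = 1/0.0388 = 25.8 nmol·min⁻¹.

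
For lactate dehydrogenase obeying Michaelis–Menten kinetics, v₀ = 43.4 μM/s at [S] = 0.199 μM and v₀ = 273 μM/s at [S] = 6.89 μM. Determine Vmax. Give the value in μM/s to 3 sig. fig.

324 μM/s

In reciprocal form, 1/v = (Km/Vmax)·(1/[S]) + 1/Vmax. The two points give (1/[S], 1/v) = (5.025, 0.02304) and (0.1451, 0.003663).
Slope = (0.02304 − 0.003663)/(5.025 − 0.1451) = 0.003971; intercept = 0.02304 − 0.003971×5.025 = 0.003087.
Vmax = 1/intercept = 324 μM/s; Km = slope × Vmax = 0.003971 × 324 = 1.29 μM.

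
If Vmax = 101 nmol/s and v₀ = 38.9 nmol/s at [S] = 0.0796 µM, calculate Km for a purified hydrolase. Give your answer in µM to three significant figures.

v/Vmax = 38.9/101 = 0.3851 = [S]/(Km+[S]).
So Km + [S] = [S]/0.3851 = 0.2067 µM, giving Km = 0.2067 − 0.0796 = 0.127 µM.

0.127 µM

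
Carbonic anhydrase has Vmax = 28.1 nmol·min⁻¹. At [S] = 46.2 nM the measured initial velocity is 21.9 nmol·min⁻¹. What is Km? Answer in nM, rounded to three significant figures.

From v = Vmax[S]/(Km+[S]), Km = [S](Vmax − v)/v.
Km = 46.2 × (28.1 − 21.9) / 21.9 = 286.4/21.9 = 13.1 nM.

13.1 nM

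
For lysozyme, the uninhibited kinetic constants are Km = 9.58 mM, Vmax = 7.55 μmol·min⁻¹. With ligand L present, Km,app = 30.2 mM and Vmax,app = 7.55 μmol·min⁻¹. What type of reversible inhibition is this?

competitive

Km increases (9.58 → 30.2 mM) while Vmax is unchanged — the hallmark of competitive inhibition.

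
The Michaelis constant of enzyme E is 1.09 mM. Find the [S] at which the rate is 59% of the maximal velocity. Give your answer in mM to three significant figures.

v/Vmax = [S]/(Km+[S]) = 0.59, so [S] = Km·0.59/(1 − 0.59) = 1.09 × 1.439.
[S] = 1.57 mM.

1.57 mM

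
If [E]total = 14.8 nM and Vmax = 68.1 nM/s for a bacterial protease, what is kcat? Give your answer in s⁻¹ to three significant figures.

kcat = Vmax/[E]total = 68.1 nM/s / 14.8 nM = 4.60 s⁻¹.

4.60 s⁻¹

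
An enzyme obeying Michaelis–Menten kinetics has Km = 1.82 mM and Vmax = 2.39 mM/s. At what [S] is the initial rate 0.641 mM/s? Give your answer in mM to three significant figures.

0.667 mM

The required fractional saturation is v/Vmax = 0.641/2.39 = 0.2682.
Then [S]/(Km+[S]) = 0.2682 ⇒ [S] = 1.82 × 0.2682/(1 − 0.2682) = 0.667 mM.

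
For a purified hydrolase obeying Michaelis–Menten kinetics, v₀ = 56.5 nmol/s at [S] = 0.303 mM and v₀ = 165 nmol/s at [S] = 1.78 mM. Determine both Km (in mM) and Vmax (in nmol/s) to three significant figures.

Km = 1.16 mM; Vmax = 272 nmol/s

In reciprocal form, 1/v = (Km/Vmax)·(1/[S]) + 1/Vmax. The two points give (1/[S], 1/v) = (3.300, 0.01770) and (0.5618, 0.006061).
Slope = (0.01770 − 0.006061)/(3.300 − 0.5618) = 0.004250; intercept = 0.01770 − 0.004250×3.300 = 0.003673.
Vmax = 1/intercept = 272 nmol/s; Km = slope × Vmax = 0.004250 × 272 = 1.16 mM.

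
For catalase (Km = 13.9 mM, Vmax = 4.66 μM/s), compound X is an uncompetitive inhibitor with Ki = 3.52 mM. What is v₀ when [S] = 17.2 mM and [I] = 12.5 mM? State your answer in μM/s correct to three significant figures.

With α = 1 + [I]/Ki = 1 + 12.5/3.52 = 4.551, the uncompetitive rate law is v = (Vmax/α)·[S] / (Km/α + [S]).
v = (4.66/4.551)×17.2 / (13.9/4.551 + 17.2) = 17.61/20.25 = 0.870 μM/s.

0.870 μM/s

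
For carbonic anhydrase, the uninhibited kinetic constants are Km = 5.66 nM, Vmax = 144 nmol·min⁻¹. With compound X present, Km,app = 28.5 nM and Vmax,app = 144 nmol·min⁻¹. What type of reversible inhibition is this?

competitive

Km increases (5.66 → 28.5 nM) while Vmax is unchanged — the hallmark of competitive inhibition.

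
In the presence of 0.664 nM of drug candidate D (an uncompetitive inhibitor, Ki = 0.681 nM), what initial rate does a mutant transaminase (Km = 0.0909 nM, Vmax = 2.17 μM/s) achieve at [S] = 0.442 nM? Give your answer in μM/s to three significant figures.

0.995 μM/s

With α = 1 + [I]/Ki = 1 + 0.664/0.681 = 1.975, the uncompetitive rate law is v = (Vmax/α)·[S] / (Km/α + [S]).
v = (2.17/1.975)×0.442 / (0.0909/1.975 + 0.442) = 0.4856/0.4880 = 0.995 μM/s.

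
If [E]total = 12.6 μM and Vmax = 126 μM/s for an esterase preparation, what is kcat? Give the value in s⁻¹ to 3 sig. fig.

10.0 s⁻¹

kcat = Vmax/[E]total = 126 μM/s / 12.6 μM = 10.0 s⁻¹.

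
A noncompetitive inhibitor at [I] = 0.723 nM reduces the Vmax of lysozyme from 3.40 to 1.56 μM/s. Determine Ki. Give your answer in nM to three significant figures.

0.613 nM

Noncompetitive: Vmax,app = Vmax/α with α = 1 + [I]/Ki.
α = Vmax/Vmax,app = 3.40/1.56 = 2.179.
Since α = 1 + [I]/Ki, [I]/Ki = 2.179 − 1 = 1.179 and Ki = 0.723/1.179 = 0.613 nM.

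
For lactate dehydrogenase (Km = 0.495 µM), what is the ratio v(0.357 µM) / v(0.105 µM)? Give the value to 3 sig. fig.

2.39

Since Vmax cancels, v₂/v₁ = [S]₂(Km+[S]₁) / [S]₁(Km+[S]₂).
= 0.357×(0.495+0.105) / (0.105×(0.495+0.357)) = 0.2142/0.08946 = 2.39.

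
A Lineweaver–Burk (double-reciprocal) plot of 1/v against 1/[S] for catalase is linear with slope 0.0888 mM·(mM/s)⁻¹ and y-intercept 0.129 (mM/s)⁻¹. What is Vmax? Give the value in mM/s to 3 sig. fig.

The y-intercept of a Lineweaver–Burk plot equals 1/Vmax, so Vmax = 1/0.129 = 7.75 mM/s.

7.75 mM/s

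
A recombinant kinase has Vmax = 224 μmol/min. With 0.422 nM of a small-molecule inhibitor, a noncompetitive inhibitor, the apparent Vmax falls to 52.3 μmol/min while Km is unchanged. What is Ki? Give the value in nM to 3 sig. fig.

Noncompetitive: Vmax,app = Vmax/α with α = 1 + [I]/Ki.
α = Vmax/Vmax,app = 224/52.3 = 4.283.
Ki = [I]/(α − 1) = 0.422/3.283 = 0.129 nM.

0.129 nM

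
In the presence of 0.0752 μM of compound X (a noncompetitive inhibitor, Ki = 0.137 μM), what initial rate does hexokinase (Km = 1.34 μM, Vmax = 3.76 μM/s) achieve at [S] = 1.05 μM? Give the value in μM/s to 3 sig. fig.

1.07 μM/s

With α = 1 + [I]/Ki = 1 + 0.0752/0.137 = 1.549, the noncompetitive rate law is v = (Vmax/α)·[S] / (Km + [S]).
v = (3.76/1.549)×1.05 / (1.34 + 1.05) = 2.549/2.390 = 1.07 μM/s.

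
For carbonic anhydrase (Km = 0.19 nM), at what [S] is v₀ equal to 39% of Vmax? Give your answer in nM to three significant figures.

v/Vmax = [S]/(Km+[S]) = 0.39, so [S] = Km·0.39/(1 − 0.39) = 0.19 × 0.6393.
[S] = 0.121 nM.

0.121 nM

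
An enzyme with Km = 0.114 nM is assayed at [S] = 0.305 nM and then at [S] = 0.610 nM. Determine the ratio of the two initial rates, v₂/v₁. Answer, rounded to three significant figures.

1.16

The fractional saturations are [S]/(Km+[S]) = 0.305/0.4190 = 0.7279 and 0.610/0.7240 = 0.8425.
v₂/v₁ is just their ratio: 0.8425/0.7279 = 1.16.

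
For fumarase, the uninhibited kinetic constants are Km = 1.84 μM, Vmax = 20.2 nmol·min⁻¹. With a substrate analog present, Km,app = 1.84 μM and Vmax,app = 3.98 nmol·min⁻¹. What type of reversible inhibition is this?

noncompetitive

Vmax decreases (20.2 → 3.98 nmol·min⁻¹) while Km is unchanged — pure noncompetitive inhibition.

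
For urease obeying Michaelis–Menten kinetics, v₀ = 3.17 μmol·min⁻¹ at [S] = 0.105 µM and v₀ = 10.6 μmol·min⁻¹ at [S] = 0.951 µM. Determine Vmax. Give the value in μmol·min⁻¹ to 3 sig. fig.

14.9 μmol·min⁻¹

In reciprocal form, 1/v = (Km/Vmax)·(1/[S]) + 1/Vmax. The two points give (1/[S], 1/v) = (9.524, 0.3155) and (1.052, 0.09434).
Slope = (0.3155 − 0.09434)/(9.524 − 1.052) = 0.02610; intercept = 0.3155 − 0.02610×9.524 = 0.06690.
Vmax = 1/intercept = 14.9 μmol·min⁻¹; Km = slope × Vmax = 0.02610 × 14.9 = 0.390 µM.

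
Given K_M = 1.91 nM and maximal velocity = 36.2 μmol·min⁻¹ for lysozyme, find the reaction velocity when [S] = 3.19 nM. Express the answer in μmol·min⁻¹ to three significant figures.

22.6 μmol·min⁻¹

[S]/(Km+[S]) = 3.19/5.100 = 0.6255, the fractional saturation.
v = 0.6255 × Vmax = 0.6255 × 36.2 = 22.6 μmol·min⁻¹.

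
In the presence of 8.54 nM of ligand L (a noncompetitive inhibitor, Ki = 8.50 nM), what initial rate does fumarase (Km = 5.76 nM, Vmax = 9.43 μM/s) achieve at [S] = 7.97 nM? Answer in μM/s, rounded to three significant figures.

With α = 1 + [I]/Ki = 1 + 8.54/8.50 = 2.005, the noncompetitive rate law is v = (Vmax/α)·[S] / (Km + [S]).
v = (9.43/2.005)×7.97 / (5.76 + 7.97) = 37.49/13.73 = 2.73 μM/s.

2.73 μM/s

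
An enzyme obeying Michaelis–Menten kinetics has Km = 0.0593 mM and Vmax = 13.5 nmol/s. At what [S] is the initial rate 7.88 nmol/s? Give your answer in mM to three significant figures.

Rearranging v = Vmax[S]/(Km+[S]) gives [S] = Km·v/(Vmax − v).
[S] = 0.0593 × 7.88 / (13.5 − 7.88) = 0.4673/5.620 = 0.0831 mM.

0.0831 mM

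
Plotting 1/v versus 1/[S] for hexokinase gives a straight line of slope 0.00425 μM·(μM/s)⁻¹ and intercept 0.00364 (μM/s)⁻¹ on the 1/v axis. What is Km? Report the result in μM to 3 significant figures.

y-intercept = 1/Vmax ⇒ Vmax = 275 μM/s; slope = Km/Vmax ⇒ Km = slope × Vmax.
Km = 0.00425 × 275 = 1.17 μM.

1.17 μM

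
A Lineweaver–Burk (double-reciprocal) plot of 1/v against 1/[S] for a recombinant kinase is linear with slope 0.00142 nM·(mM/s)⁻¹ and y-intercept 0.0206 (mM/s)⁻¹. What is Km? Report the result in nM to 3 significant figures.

0.0689 nM

y-intercept = 1/Vmax ⇒ Vmax = 48.5 mM/s; slope = Km/Vmax ⇒ Km = slope × Vmax.
Km = 0.00142 × 48.5 = 0.0689 nM.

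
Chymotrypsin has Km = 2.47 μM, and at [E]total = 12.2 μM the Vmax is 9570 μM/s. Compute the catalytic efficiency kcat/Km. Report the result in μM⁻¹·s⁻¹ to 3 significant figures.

kcat = Vmax/[E]total = 9570/12.2 = 784 s⁻¹.
kcat/Km = 784/2.47 = 318 μM⁻¹·s⁻¹.

318 μM⁻¹·s⁻¹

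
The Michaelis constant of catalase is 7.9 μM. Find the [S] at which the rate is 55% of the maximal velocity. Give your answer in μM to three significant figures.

v/Vmax = [S]/(Km+[S]) = 0.55, so [S] = Km·0.55/(1 − 0.55) = 7.9 × 1.222.
[S] = 9.66 μM.

9.66 μM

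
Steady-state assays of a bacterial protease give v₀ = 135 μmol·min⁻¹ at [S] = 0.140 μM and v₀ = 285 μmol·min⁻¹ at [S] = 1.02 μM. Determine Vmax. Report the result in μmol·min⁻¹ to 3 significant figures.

346 μmol·min⁻¹

In reciprocal form, 1/v = (Km/Vmax)·(1/[S]) + 1/Vmax. The two points give (1/[S], 1/v) = (7.143, 0.007407) and (0.9804, 0.003509).
Slope = (0.007407 − 0.003509)/(7.143 − 0.9804) = 0.0006326; intercept = 0.007407 − 0.0006326×7.143 = 0.002889.
Vmax = 1/intercept = 346 μmol·min⁻¹; Km = slope × Vmax = 0.0006326 × 346 = 0.219 μM.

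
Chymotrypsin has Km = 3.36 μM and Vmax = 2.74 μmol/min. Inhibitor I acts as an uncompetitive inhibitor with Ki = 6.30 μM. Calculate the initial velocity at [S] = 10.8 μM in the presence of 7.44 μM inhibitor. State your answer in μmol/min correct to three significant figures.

α = 1 + [I]/Ki = 1 + 7.44/6.30 = 2.181.
For an uncompetitive inhibitor, both parameters are divided by α, giving Vmax/α and Km/α: Km,app = 1.54 μM, Vmax,app = 1.26 μmol/min.
v = Vmax,app·[S]/(Km,app + [S]) = 1.26 × 10.8/(1.54 + 10.8) = 1.10 μmol/min.

1.10 μmol/min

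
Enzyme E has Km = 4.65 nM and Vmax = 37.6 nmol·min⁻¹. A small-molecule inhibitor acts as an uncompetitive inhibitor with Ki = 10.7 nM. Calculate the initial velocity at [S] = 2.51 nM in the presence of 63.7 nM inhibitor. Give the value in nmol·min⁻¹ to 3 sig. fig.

With α = 1 + [I]/Ki = 1 + 63.7/10.7 = 6.953, the uncompetitive rate law is v = (Vmax/α)·[S] / (Km/α + [S]).
v = (37.6/6.953)×2.51 / (4.65/6.953 + 2.51) = 13.57/3.179 = 4.27 nmol·min⁻¹.

4.27 nmol·min⁻¹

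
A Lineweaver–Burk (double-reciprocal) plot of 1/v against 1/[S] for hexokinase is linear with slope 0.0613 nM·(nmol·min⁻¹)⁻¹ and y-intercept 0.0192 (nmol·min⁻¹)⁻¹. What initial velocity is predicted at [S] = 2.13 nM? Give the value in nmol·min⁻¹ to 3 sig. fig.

The y-intercept is 1/Vmax, so Vmax = 1/0.0192 = 52.1 nmol·min⁻¹.
The slope is Km/Vmax, so Km = 0.0613 × 52.1 = 3.19 nM.
Then v = 52.1 × 2.13/(3.19 + 2.13) = 20.8 nmol·min⁻¹.

20.8 nmol·min⁻¹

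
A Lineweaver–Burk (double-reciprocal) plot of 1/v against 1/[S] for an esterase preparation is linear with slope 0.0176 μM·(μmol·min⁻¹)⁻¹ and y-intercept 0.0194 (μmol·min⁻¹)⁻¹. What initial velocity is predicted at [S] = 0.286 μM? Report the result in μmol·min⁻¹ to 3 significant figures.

The y-intercept is 1/Vmax, so Vmax = 1/0.0194 = 51.5 μmol·min⁻¹.
The slope is Km/Vmax, so Km = 0.0176 × 51.5 = 0.907 μM.
Then v = 51.5 × 0.286/(0.907 + 0.286) = 12.4 μmol·min⁻¹.

12.4 μmol·min⁻¹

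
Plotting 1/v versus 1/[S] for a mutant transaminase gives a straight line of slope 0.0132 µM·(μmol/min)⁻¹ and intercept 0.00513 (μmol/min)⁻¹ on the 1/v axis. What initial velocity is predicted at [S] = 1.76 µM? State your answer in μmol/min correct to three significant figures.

79.2 μmol/min

The y-intercept is 1/Vmax, so Vmax = 1/0.00513 = 195 μmol/min.
The slope is Km/Vmax, so Km = 0.0132 × 195 = 2.57 µM.
Then v = 195 × 1.76/(2.57 + 1.76) = 79.2 μmol/min.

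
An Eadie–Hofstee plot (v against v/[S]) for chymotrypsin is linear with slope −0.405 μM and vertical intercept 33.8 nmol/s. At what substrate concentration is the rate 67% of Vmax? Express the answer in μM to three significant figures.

The Eadie–Hofstee slope gives Km = 0.405 μM (slope = −Km).
v/Vmax = [S]/(Km+[S]) = 0.67 ⇒ [S] = Km·0.67/(1−0.67) = 0.405 × 2.030 = 0.822 μM.

0.822 μM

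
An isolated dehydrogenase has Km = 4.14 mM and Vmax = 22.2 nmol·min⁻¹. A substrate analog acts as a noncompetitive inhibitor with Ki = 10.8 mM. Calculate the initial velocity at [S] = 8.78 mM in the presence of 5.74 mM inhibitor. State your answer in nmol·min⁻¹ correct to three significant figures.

With α = 1 + [I]/Ki = 1 + 5.74/10.8 = 1.531, the noncompetitive rate law is v = (Vmax/α)·[S] / (Km + [S]).
v = (22.2/1.531)×8.78 / (4.14 + 8.78) = 127.3/12.92 = 9.85 nmol·min⁻¹.

9.85 nmol·min⁻¹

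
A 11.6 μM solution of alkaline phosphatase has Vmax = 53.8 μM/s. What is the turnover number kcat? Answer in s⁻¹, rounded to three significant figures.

kcat = Vmax/[E]total = 53.8 μM/s / 11.6 μM = 4.64 s⁻¹.

4.64 s⁻¹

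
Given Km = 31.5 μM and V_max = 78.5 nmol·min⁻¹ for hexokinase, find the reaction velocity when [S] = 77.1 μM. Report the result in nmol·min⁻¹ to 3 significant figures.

v = Vmax·[S]/(Km + [S]) = 78.5 × 77.1 / (31.5 + 77.1)
  = 6052 / 108.6 = 55.7 nmol·min⁻¹.

55.7 nmol·min⁻¹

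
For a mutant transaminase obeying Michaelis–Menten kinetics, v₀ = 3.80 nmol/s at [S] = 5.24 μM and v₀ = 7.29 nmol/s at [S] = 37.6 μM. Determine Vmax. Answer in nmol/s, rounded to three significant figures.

From v = Vmax[S]/(Km+[S]), each point gives Vmax = v(Km+[S])/[S].
Equating: 3.80(Km+5.24)/5.24 = 7.29(Km+37.6)/37.6.
0.7252·Km + 3.80 = 0.1939·Km + 7.29, so (0.7252 − 0.1939)·Km = 7.29 − 3.80.
Km = 3.490/0.5313 = 6.57 μM; then Vmax = 3.80(6.57+5.24)/5.24 = 8.56 nmol/s.

8.56 nmol/s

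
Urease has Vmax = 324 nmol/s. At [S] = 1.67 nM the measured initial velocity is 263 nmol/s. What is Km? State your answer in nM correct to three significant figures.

0.387 nM

v/Vmax = 263/324 = 0.8117 = [S]/(Km+[S]).
So Km + [S] = [S]/0.8117 = 2.057 nM, giving Km = 2.057 − 1.67 = 0.387 nM.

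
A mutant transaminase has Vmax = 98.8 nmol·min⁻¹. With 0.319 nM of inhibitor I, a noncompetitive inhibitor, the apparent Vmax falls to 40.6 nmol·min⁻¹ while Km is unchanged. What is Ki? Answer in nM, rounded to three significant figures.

0.223 nM

Noncompetitive: Vmax,app = Vmax/α with α = 1 + [I]/Ki.
α = Vmax/Vmax,app = 98.8/40.6 = 2.433.
Since α = 1 + [I]/Ki, [I]/Ki = 2.433 − 1 = 1.433 and Ki = 0.319/1.433 = 0.223 nM.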